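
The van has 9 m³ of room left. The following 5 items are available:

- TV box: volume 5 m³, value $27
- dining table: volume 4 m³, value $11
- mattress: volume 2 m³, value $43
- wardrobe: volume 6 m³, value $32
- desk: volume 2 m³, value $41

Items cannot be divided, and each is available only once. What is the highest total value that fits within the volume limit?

$111

Check high-value combinations within 9 m³:
- TV box+mattress+desk: volume 5+2+2=9, value 27+43+41=111
- dining table+mattress+desk: volume 4+2+2=8, value 11+43+41=95
- mattress+desk: volume 2+2=4, value 43+41=84
- mattress+wardrobe: volume 2+6=8, value 43+32=75
- wardrobe+desk: volume 6+2=8, value 32+41=73
Best: $111.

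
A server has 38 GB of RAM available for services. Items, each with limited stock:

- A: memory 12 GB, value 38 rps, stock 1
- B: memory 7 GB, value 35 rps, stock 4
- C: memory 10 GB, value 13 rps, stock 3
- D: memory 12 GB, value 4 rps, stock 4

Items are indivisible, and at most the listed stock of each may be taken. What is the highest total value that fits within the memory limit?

Best selections within memory 38 and stock limits:
- 4×B + 1×C: memory 38, value 153
- 1×A + 3×B: memory 33, value 143
Best: 153 rps.

153 rps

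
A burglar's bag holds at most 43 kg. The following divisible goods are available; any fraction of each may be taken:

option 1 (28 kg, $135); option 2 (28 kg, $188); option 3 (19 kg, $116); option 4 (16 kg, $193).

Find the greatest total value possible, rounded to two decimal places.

374.29

Take in order of value per unit:
- option 4 (193/16 per unit): all 16 → value 193, running total 193.00
- option 2 (188/28 per unit): 27 of 28 → value 27×188/28 = 181.2857, running total 374.29
Total 374.29.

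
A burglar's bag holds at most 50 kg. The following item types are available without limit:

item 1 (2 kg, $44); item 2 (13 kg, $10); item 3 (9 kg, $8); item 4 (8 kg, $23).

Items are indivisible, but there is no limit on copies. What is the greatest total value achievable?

Best value-per-unit is item 1 at 44/2, and filling with it alone uses weight 25×2=50. No mix of the others beats 25×44 = 1100.

$1100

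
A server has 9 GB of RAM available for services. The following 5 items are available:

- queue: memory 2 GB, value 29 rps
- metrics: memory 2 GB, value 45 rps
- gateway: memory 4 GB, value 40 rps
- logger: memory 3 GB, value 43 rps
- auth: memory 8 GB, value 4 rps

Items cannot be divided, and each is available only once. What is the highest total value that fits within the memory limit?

This is a 0/1 knapsack; check combinations near the capacity.
- metrics+gateway+logger: memory 2+4+3=9, value 45+40+43=128
- queue+metrics+logger: memory 2+2+3=7, value 29+45+43=117
- queue+metrics+gateway: memory 2+2+4=8, value 29+45+40=114
- queue+gateway+logger: memory 2+4+3=9, value 29+40+43=112
- metrics+logger: memory 2+3=5, value 45+43=88
Best: 128 rps.

128 rps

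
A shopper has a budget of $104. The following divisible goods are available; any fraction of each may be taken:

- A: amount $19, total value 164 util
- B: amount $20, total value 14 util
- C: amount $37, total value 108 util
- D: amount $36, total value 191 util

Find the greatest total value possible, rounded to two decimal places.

Take in order of value per unit:
- A (164/19 per unit): all 19 → value 164, running total 164.00
- D (191/36 per unit): all 36 → value 191, running total 355.00
- C (108/37 per unit): all 37 → value 108, running total 463.00
- B (14/20 per unit): 12 of 20 → value 12×14/20 = 8.4000, running total 471.40
Total 471.40.

471.40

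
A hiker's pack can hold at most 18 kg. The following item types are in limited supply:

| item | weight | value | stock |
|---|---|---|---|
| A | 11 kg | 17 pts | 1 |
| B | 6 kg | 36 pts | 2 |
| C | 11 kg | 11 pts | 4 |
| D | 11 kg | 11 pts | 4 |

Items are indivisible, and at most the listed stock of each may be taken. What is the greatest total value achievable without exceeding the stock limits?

Top feasible selections:
- 2×B: weight 12, value 72
- 1×A + 1×B: weight 17, value 53
Best: 72 pts.

72 pts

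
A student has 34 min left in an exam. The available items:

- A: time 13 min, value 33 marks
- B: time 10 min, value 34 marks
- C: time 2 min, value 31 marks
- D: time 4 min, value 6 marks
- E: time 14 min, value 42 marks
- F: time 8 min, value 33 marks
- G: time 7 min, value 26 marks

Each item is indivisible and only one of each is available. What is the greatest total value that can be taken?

Check high-value combinations within 34 min:
- B+C+E+F: time 10+2+14+8=34, value 34+31+42+33=140
- B+C+E+G: time 10+2+14+7=33, value 34+31+42+26=133
- C+E+F+G: time 2+14+8+7=31, value 31+42+33+26=132
- A+B+C+F: time 13+10+2+8=33, value 33+34+31+33=131
Best: 140 marks.

140 marks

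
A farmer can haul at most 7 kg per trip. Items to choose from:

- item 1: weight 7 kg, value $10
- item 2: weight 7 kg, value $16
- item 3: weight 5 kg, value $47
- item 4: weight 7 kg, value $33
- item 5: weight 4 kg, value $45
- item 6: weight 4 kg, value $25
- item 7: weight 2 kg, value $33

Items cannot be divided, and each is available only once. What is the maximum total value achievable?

Check high-value combinations within 7 kg:
- item 3+item 7: weight 5+2=7, value 47+33=80
- item 5+item 7: weight 4+2=6, value 45+33=78
- item 6+item 7: weight 4+2=6, value 25+33=58
Best: $80.

$80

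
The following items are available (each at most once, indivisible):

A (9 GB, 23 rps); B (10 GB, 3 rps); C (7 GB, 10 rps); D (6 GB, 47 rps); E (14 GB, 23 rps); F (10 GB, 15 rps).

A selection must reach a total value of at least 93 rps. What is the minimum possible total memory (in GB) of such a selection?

Subsets with value ≥ 93, sorted by total memory:
- A+D+E: memory 29, value 93
- A+C+D+F: memory 32, value 95
- A+C+D+E: memory 36, value 103
Minimum memory: 29 GB.

29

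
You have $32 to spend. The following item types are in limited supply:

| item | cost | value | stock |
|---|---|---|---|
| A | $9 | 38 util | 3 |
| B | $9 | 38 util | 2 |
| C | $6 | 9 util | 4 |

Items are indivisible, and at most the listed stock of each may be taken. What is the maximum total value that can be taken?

114 util

Best selections within cost 32 and stock limits:
- 1×A + 2×B: cost 27, value 114
- 2×A + 1×B: cost 27, value 114
- 3×A: cost 27, value 114
- 2×B + 2×C: cost 30, value 94
Best: 114 util.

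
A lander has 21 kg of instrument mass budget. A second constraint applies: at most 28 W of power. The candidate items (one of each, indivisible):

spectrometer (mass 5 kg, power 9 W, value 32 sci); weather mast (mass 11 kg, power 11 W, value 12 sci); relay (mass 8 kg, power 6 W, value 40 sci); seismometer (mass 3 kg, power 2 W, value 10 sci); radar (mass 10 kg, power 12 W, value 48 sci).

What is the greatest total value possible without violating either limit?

Feasible sets respecting both limits:
- relay+seismometer+radar: mass 21, power 20, value 98
- spectrometer+seismometer+radar: mass 18, power 23, value 90
- relay+radar: mass 18, power 18, value 88
Best: 98 sci.

98 sci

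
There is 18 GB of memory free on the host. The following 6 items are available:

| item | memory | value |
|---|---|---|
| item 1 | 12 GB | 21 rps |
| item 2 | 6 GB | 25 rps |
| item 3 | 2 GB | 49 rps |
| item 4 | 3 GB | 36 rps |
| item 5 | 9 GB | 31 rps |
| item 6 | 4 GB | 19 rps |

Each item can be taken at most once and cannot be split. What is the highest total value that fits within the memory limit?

135 rps

Check high-value combinations within 18 GB:
- item 3+item 4+item 5+item 6: memory 2+3+9+4=18, value 49+36+31+19=135
- item 2+item 3+item 4+item 6: memory 6+2+3+4=15, value 25+49+36+19=129
- item 3+item 4+item 5: memory 2+3+9=14, value 49+36+31=116
- item 2+item 3+item 4: memory 6+2+3=11, value 25+49+36=110
- item 1+item 3+item 4: memory 12+2+3=17, value 21+49+36=106
Best: 135 rps.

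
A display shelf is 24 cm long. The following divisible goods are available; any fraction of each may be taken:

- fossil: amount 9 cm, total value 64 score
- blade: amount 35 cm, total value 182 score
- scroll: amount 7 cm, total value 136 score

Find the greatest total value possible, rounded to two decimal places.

Take in order of value per unit:
- scroll (136/7 per unit): all 7 → value 136, running total 136.00
- fossil (64/9 per unit): all 9 → value 64, running total 200.00
- blade (182/35 per unit): 8 of 35 → value 8×182/35 = 41.6000, running total 241.60
Total 241.60.

241.60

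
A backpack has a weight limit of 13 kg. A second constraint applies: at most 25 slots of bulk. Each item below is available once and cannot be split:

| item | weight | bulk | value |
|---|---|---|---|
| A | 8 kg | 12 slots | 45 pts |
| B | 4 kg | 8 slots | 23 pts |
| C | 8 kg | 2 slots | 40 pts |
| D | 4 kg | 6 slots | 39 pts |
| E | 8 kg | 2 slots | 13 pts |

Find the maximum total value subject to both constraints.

Feasible sets respecting both limits:
- A+D: weight 12, bulk 18, value 84
- C+D: weight 12, bulk 8, value 79
- A+B: weight 12, bulk 20, value 68
Best: 84 pts.

84 pts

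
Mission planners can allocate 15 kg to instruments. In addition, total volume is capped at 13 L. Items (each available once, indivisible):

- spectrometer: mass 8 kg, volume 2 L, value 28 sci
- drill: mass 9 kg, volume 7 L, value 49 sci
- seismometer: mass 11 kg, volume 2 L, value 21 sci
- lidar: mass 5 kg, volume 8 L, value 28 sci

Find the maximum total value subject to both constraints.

56 sci

Feasible sets respecting both limits:
- spectrometer+lidar: mass 13, volume 10, value 56
- drill: mass 9, volume 7, value 49
- spectrometer: mass 8, volume 2, value 28
Best: 56 sci.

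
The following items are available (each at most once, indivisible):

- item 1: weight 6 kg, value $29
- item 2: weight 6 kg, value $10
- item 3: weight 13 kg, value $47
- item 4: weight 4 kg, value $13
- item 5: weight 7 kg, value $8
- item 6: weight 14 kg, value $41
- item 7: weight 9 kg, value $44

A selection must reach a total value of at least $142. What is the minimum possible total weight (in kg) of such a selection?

38

Subsets with value ≥ 142, sorted by total weight:
- item 1+item 2+item 3+item 4+item 7: weight 38, value 143
- item 3+item 4+item 6+item 7: weight 40, value 145
- item 1+item 3+item 6+item 7: weight 42, value 161
Minimum weight: 38 kg.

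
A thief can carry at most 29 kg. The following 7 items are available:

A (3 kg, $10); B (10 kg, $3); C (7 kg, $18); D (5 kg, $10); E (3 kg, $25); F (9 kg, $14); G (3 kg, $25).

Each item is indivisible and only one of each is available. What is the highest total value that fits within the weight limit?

$92

Check high-value combinations within 29 kg:
- A+C+E+F+G: weight 3+7+3+9+3=25, value 10+18+25+14+25=92
- C+D+E+F+G: weight 7+5+3+9+3=27, value 18+10+25+14+25=92
- A+C+D+E+G: weight 3+7+5+3+3=21, value 10+18+10+25+25=88
Best: $92.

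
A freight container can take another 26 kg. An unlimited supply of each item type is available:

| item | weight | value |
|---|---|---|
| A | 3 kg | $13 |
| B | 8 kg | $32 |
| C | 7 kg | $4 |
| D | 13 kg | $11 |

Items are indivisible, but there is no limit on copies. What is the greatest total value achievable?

Best value-per-unit is A at 13/3; filling with it alone gives 8×13 = 104.
Optimal mix: 6×A + 1×B → weight 26, value 110.

$110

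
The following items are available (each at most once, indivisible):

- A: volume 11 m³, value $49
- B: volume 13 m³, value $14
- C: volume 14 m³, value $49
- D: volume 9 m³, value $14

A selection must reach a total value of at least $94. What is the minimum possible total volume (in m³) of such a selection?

Subsets with value ≥ 94, sorted by total volume:
- A+C: volume 25, value 98
- A+C+D: volume 34, value 112
Minimum volume: 25 m³.

25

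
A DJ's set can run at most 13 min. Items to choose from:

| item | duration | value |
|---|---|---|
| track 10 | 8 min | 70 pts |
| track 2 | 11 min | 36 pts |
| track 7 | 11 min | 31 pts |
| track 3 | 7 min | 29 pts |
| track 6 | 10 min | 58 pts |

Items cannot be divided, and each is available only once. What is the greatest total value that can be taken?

Check high-value combinations within 13 min:
- track 10: duration 8, value 70
- track 6: duration 10, value 58
- track 2: duration 11, value 36
- track 7: duration 11, value 31
- track 3: duration 7, value 29
Best: 70 pts.

70 pts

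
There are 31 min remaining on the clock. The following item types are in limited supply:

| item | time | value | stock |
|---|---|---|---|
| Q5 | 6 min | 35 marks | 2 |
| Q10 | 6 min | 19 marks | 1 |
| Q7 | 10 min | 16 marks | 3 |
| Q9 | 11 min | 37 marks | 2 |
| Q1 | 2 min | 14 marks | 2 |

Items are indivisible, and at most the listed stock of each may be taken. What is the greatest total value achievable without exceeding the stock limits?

Best selections within time 31 and stock limits:
- 2×Q5 + 1×Q10 + 1×Q9 + 1×Q1: time 31, value 140
- 2×Q5 + 1×Q9 + 2×Q1: time 27, value 135
Best: 140 marks.

140 marks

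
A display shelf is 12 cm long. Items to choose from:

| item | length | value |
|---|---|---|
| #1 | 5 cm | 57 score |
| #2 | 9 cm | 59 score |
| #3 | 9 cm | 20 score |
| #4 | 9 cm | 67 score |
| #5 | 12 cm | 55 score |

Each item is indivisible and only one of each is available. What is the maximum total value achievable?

Check high-value combinations within 12 cm:
- #4: length 9, value 67
- #2: length 9, value 59
- #1: length 5, value 57
Best: 67 score.

67 score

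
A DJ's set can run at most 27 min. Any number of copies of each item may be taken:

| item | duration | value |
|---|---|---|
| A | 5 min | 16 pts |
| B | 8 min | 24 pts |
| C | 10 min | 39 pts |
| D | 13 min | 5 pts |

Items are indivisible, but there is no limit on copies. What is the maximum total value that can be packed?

Best value-per-unit is C at 39/10; filling with it alone gives 2×39 = 78.
Optimal mix: 1×A + 2×C → duration 25, value 94.

94 pts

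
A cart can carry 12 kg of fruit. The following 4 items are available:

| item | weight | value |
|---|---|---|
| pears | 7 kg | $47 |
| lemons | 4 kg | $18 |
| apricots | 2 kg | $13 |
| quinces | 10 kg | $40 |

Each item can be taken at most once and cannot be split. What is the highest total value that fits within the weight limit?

$65

Check high-value combinations within 12 kg:
- pears+lemons: weight 7+4=11, value 47+18=65
- pears+apricots: weight 7+2=9, value 47+13=60
- apricots+quinces: weight 2+10=12, value 13+40=53
Best: $65.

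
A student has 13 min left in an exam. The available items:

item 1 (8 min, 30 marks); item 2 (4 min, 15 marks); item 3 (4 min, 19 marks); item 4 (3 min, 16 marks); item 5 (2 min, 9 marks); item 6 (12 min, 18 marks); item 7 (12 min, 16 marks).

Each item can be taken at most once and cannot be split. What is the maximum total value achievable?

Check high-value combinations within 13 min:
- item 2+item 3+item 4+item 5: time 4+4+3+2=13, value 15+19+16+9=59
- item 1+item 4+item 5: time 8+3+2=13, value 30+16+9=55
- item 2+item 3+item 4: time 4+4+3=11, value 15+19+16=50
- item 1+item 3: time 8+4=12, value 30+19=49
- item 1+item 4: time 8+3=11, value 30+16=46
Best: 59 marks.

59 marks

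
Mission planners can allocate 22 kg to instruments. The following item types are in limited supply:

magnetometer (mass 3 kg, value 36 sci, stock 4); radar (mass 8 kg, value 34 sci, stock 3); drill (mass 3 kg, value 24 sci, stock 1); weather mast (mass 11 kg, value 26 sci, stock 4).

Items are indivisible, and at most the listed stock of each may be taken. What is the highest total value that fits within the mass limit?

178 sci

Top feasible selections:
- 4×magnetometer + 1×radar: mass 20, value 178
- 4×magnetometer + 1×drill: mass 15, value 168
- 3×magnetometer + 1×radar + 1×drill: mass 20, value 166
Best: 178 sci.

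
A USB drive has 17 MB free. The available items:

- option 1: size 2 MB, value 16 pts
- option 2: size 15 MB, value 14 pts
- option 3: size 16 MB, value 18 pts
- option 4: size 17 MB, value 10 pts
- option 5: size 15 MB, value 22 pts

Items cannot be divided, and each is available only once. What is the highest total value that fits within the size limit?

38 pts

Check high-value combinations within 17 MB:
- option 1+option 5: size 2+15=17, value 16+22=38
- option 1+option 2: size 2+15=17, value 16+14=30
- option 5: size 15, value 22
- option 3: size 16, value 18
- option 1: size 2, value 16
Best: 38 pts.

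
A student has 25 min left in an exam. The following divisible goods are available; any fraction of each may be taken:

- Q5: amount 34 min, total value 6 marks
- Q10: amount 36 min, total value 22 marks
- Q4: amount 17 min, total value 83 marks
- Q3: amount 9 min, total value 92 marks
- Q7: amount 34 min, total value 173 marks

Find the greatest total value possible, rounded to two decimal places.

173.41

Take in order of value per unit:
- Q3 (92/9 per unit): all 9 → value 92, running total 92.00
- Q7 (173/34 per unit): 16 of 34 → value 16×173/34 = 81.4118, running total 173.41
Total 173.41.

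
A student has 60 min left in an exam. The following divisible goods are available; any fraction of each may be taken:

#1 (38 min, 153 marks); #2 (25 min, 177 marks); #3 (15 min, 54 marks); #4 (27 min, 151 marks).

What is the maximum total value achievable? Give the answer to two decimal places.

Take in order of value per unit:
- #2 (177/25 per unit): all 25 → value 177, running total 177.00
- #4 (151/27 per unit): all 27 → value 151, running total 328.00
- #1 (153/38 per unit): 8 of 38 → value 8×153/38 = 32.2105, running total 360.21
Total 360.21.

360.21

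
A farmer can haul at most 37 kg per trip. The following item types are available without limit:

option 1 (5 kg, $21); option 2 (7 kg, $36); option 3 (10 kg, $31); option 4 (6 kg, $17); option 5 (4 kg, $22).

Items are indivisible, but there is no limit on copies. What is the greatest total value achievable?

$198

Best value-per-unit is option 5 at 22/4, and filling with it alone uses weight 9×4=36. No mix of the others beats 9×22 = 198.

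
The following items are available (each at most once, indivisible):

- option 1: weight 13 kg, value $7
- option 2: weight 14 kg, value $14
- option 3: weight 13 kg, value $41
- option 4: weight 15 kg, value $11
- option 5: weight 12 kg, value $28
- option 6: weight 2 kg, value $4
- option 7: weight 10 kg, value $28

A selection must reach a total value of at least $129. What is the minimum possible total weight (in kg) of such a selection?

77

Subsets with value ≥ 129, sorted by total weight:
- option 1+option 2+option 3+option 4+option 5+option 7: weight 77, value 129
- option 1+option 2+option 3+option 4+option 5+option 6+option 7: weight 79, value 133
Minimum weight: 77 kg.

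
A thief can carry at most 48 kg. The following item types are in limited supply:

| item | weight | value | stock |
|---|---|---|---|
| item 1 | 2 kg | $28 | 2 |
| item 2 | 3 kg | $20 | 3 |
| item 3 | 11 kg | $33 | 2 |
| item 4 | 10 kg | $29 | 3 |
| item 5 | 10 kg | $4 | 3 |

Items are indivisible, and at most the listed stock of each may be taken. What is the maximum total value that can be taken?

Top feasible selections:
- 2×item 1 + 3×item 2 + 2×item 3 + 1×item 4: weight 45, value 211
- 2×item 1 + 3×item 2 + 1×item 3 + 2×item 4: weight 44, value 207
- 2×item 1 + 3×item 2 + 3×item 4: weight 43, value 203
Best: $211.

$211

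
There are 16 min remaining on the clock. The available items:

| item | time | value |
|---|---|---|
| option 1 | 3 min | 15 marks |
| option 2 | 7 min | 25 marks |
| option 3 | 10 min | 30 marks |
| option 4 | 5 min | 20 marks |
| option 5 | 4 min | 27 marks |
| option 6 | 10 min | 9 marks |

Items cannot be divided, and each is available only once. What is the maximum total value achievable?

72 marks

Check high-value combinations within 16 min:
- option 2+option 4+option 5: time 7+5+4=16, value 25+20+27=72
- option 1+option 2+option 5: time 3+7+4=14, value 15+25+27=67
- option 1+option 4+option 5: time 3+5+4=12, value 15+20+27=62
- option 1+option 2+option 4: time 3+7+5=15, value 15+25+20=60
Best: 72 marks.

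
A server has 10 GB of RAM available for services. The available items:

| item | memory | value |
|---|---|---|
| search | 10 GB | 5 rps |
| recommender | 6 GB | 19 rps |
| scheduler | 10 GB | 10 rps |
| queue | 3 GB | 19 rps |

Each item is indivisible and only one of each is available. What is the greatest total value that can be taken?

Check high-value combinations within 10 GB:
- recommender+queue: memory 6+3=9, value 19+19=38
- queue: memory 3, value 19
- recommender: memory 6, value 19
- scheduler: memory 10, value 10
Best: 38 rps.

38 rps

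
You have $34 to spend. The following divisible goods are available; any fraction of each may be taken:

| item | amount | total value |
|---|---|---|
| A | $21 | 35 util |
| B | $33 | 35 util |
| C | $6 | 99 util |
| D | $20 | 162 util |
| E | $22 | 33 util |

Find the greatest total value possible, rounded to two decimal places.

Take in order of value per unit:
- C (99/6 per unit): all 6 → value 99, running total 99.00
- D (162/20 per unit): all 20 → value 162, running total 261.00
- A (35/21 per unit): 8 of 21 → value 8×35/21 = 13.3333, running total 274.33
Total 274.33.

274.33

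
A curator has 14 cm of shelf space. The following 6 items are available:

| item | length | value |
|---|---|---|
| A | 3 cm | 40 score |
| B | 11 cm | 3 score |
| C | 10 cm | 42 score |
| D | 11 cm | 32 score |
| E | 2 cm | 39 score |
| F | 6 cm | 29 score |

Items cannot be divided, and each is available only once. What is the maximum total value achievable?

108 score

Check high-value combinations within 14 cm:
- A+E+F: length 3+2+6=11, value 40+39+29=108
- A+C: length 3+10=13, value 40+42=82
- C+E: length 10+2=12, value 42+39=81
- A+E: length 3+2=5, value 40+39=79
Best: 108 score.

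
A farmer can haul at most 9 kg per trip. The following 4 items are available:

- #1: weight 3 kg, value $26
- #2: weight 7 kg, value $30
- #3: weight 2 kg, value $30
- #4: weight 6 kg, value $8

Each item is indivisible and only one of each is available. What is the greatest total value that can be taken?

Check high-value combinations within 9 kg:
- #2+#3: weight 7+2=9, value 30+30=60
- #1+#3: weight 3+2=5, value 26+30=56
- #3+#4: weight 2+6=8, value 30+8=38
- #1+#4: weight 3+6=9, value 26+8=34
Best: $60.

$60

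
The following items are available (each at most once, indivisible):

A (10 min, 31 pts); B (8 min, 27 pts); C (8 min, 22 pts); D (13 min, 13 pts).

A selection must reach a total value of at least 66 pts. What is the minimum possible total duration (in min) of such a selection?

Subsets with value ≥ 66, sorted by total duration:
- A+B+C: duration 26, value 80
- A+B+D: duration 31, value 71
Minimum duration: 26 min.

26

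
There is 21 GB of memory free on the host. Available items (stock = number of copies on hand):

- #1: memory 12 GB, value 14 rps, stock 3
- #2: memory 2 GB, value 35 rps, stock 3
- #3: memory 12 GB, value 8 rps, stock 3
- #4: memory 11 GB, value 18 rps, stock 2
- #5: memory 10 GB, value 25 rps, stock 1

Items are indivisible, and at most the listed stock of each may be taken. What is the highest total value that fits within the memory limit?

130 rps

Top feasible selections:
- 3×#2 + 1×#5: memory 16, value 130
- 3×#2 + 1×#4: memory 17, value 123
- 1×#1 + 3×#2: memory 18, value 119
Best: 130 rps.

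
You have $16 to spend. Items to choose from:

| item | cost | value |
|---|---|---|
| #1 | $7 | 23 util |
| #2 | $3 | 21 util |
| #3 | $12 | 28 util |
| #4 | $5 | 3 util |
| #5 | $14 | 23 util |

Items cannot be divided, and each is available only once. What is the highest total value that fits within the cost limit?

49 util

Check high-value combinations within $16:
- #2+#3: cost 3+12=15, value 21+28=49
- #1+#2+#4: cost 7+3+5=15, value 23+21+3=47
- #1+#2: cost 7+3=10, value 23+21=44
Best: 49 util.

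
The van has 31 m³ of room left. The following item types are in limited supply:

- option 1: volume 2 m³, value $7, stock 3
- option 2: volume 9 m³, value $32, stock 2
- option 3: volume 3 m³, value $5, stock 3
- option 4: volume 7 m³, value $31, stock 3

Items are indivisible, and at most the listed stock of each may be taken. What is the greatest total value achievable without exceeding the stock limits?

Best selections within volume 31 and stock limits:
- 1×option 2 + 3×option 4: volume 30, value 125
- 3×option 1 + 1×option 3 + 3×option 4: volume 30, value 119
- 2×option 1 + 2×option 3 + 3×option 4: volume 31, value 117
- 3×option 1 + 2×option 2 + 1×option 4: volume 31, value 116
Best: $125.

$125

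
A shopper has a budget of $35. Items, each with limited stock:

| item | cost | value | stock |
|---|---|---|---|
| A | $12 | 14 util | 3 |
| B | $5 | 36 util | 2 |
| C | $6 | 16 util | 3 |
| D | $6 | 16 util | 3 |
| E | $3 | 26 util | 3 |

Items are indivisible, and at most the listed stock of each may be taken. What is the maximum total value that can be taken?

182 util

Top feasible selections:
- 2×B + 2×D + 3×E: cost 31, value 182
- 2×B + 1×C + 1×D + 3×E: cost 31, value 182
- 2×B + 2×C + 3×E: cost 31, value 182
- 2×B + 3×D + 2×E: cost 34, value 172
Best: 182 util.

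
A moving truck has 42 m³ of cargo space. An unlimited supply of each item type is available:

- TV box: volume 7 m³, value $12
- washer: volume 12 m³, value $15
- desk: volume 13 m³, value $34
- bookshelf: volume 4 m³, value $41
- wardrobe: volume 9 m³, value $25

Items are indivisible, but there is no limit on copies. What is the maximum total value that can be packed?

Best value-per-unit is bookshelf at 41/4, and filling with it alone uses volume 10×4=40. No mix of the others beats 10×41 = 410.

$410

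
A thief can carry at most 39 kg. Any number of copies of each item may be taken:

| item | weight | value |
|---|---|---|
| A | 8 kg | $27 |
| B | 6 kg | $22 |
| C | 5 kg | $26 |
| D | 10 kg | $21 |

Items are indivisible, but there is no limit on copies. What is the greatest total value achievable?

$183

Best value-per-unit is C at 26/5; filling with it alone gives 7×26 = 182.
Optimal mix: 1×A + 6×C → weight 38, value 183.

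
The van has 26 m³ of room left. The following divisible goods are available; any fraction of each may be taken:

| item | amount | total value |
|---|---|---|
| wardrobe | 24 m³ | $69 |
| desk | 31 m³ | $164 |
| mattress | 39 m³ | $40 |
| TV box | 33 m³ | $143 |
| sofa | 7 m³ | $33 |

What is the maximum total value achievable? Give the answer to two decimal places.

Take in order of value per unit:
- desk (164/31 per unit): 26 of 31 → value 26×164/31 = 137.5484, running total 137.55
Total 137.55.

137.55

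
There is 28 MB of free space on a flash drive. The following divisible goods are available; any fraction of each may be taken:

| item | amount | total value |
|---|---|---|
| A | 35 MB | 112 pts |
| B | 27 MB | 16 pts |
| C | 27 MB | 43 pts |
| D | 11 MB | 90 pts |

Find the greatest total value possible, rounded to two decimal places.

144.40

Take in order of value per unit:
- D (90/11 per unit): all 11 → value 90, running total 90.00
- A (112/35 per unit): 17 of 35 → value 17×112/35 = 54.4000, running total 144.40
Total 144.40.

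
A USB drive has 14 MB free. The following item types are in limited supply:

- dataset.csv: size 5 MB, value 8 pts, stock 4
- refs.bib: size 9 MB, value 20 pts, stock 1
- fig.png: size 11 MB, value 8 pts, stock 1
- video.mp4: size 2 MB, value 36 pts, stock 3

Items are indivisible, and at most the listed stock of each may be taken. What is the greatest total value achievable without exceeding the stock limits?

116 pts

Top feasible selections:
- 1×dataset.csv + 3×video.mp4: size 11, value 116
- 3×video.mp4: size 6, value 108
- 1×refs.bib + 2×video.mp4: size 13, value 92
Best: 116 pts.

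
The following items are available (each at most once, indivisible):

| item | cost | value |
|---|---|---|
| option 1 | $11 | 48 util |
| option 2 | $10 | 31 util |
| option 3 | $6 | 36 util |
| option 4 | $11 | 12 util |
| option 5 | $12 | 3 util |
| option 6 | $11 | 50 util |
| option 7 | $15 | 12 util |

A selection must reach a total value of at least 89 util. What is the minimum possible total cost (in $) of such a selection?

22

Subsets with value ≥ 89, sorted by total cost:
- option 1+option 6: cost 22, value 98
- option 2+option 3+option 6: cost 27, value 117
Minimum cost: 22 $.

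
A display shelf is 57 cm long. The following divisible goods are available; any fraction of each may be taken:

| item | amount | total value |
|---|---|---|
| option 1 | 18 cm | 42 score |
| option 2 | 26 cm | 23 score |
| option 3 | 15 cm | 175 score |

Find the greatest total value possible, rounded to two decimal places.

Take in order of value per unit:
- option 3 (175/15 per unit): all 15 → value 175, running total 175.00
- option 1 (42/18 per unit): all 18 → value 42, running total 217.00
- option 2 (23/26 per unit): 24 of 26 → value 24×23/26 = 21.2308, running total 238.23
Total 238.23.

238.23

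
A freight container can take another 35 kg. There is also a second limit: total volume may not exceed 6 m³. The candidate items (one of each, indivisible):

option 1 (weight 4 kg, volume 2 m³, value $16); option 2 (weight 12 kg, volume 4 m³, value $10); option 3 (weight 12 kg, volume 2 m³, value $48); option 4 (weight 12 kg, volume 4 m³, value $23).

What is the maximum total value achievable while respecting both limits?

$71

Feasible sets respecting both limits:
- option 3+option 4: weight 24, volume 6, value 71
- option 1+option 3: weight 16, volume 4, value 64
- option 2+option 3: weight 24, volume 6, value 58
- option 3: weight 12, volume 2, value 48
Best: $71.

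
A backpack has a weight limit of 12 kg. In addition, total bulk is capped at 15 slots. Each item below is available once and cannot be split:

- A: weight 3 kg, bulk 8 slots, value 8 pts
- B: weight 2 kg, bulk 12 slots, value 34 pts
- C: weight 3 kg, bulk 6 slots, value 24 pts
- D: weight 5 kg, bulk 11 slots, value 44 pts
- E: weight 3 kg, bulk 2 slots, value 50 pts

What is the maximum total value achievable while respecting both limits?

Feasible sets respecting both limits:
- D+E: weight 8, bulk 13, value 94
- B+E: weight 5, bulk 14, value 84
- C+E: weight 6, bulk 8, value 74
- A+E: weight 6, bulk 10, value 58
Best: 94 pts.

94 pts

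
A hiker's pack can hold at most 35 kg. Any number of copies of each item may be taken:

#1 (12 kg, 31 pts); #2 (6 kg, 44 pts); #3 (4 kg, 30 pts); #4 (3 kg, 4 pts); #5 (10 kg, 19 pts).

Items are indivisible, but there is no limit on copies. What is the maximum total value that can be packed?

Best value-per-unit is #3 at 30/4; filling with it alone gives 8×30 = 240.
Optimal mix: 1×#2 + 7×#3 → weight 34, value 254.

254 pts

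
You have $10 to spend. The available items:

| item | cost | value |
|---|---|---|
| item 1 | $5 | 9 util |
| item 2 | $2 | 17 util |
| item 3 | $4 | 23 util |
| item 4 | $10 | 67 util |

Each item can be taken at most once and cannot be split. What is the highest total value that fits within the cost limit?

This is a 0/1 knapsack; check combinations near the capacity.
- item 4: cost 10, value 67
- item 2+item 3: cost 2+4=6, value 17+23=40
- item 1+item 3: cost 5+4=9, value 9+23=32
- item 1+item 2: cost 5+2=7, value 9+17=26
Best: 67 util.

67 util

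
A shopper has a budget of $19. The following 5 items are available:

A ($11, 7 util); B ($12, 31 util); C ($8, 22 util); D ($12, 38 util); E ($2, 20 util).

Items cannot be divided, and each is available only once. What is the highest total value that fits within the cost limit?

58 util

Check high-value combinations within $19:
- D+E: cost 12+2=14, value 38+20=58
- B+E: cost 12+2=14, value 31+20=51
- C+E: cost 8+2=10, value 22+20=42
- D: cost 12, value 38
Best: 58 util.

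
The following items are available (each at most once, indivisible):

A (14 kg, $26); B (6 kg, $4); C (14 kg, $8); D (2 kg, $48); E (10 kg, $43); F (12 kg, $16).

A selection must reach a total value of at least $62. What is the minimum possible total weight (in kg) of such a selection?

12

Subsets with value ≥ 62, sorted by total weight:
- D+E: weight 12, value 91
- D+F: weight 14, value 64
Minimum weight: 12 kg.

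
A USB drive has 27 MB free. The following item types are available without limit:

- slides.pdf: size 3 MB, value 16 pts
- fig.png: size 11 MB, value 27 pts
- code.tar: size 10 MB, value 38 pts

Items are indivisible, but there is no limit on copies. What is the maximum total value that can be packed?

Best value-per-unit is slides.pdf at 16/3, and filling with it alone uses size 9×3=27. No mix of the others beats 9×16 = 144.

144 pts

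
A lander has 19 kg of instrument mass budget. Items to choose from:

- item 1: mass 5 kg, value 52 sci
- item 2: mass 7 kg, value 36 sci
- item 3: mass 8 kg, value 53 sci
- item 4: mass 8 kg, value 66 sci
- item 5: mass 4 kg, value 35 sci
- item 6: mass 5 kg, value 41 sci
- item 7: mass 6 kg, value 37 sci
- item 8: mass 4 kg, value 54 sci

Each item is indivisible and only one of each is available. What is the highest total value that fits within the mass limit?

182 sci

This is a 0/1 knapsack; check combinations near the capacity.
- item 1+item 5+item 6+item 8: mass 5+4+5+4=18, value 52+35+41+54=182
- item 1+item 5+item 7+item 8: mass 5+4+6+4=19, value 52+35+37+54=178
- item 1+item 4+item 8: mass 5+8+4=17, value 52+66+54=172
- item 5+item 6+item 7+item 8: mass 4+5+6+4=19, value 35+41+37+54=167
- item 4+item 6+item 8: mass 8+5+4=17, value 66+41+54=161
Best: 182 sci.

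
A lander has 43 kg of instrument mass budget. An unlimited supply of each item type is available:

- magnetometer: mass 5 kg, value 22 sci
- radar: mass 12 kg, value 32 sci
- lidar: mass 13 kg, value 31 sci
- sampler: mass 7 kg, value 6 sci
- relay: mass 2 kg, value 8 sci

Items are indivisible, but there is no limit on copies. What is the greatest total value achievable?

Best value-per-unit is magnetometer at 22/5; filling with it alone gives 8×22 = 176.
Optimal mix: 7×magnetometer + 4×relay → mass 43, value 186.

186 sci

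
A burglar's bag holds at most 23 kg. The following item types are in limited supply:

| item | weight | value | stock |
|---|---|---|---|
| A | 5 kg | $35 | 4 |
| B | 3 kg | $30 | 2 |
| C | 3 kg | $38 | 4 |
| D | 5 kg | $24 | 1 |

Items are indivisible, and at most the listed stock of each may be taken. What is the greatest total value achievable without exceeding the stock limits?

Top feasible selections:
- 1×A + 2×B + 4×C: weight 23, value 247
- 2×B + 4×C + 1×D: weight 23, value 236
- 2×A + 4×C: weight 22, value 222
- 1×A + 1×B + 4×C: weight 20, value 217
Best: $247.

$247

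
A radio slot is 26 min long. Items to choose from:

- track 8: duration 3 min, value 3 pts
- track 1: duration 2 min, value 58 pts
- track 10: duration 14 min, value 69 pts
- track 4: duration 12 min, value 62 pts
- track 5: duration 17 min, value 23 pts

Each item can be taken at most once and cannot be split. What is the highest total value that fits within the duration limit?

This is a 0/1 knapsack; check combinations near the capacity.
- track 10+track 4: duration 14+12=26, value 69+62=131
- track 8+track 1+track 10: duration 3+2+14=19, value 3+58+69=130
- track 1+track 10: duration 2+14=16, value 58+69=127
- track 8+track 1+track 4: duration 3+2+12=17, value 3+58+62=123
Best: 131 pts.

131 pts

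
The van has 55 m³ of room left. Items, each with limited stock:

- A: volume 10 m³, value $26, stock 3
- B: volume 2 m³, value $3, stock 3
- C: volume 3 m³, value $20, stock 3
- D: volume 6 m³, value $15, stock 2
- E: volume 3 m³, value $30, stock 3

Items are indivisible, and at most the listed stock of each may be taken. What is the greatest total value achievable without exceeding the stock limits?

$243

Best selections within volume 55 and stock limits:
- 3×A + 3×C + 1×D + 3×E: volume 54, value 243
- 2×A + 2×B + 3×C + 2×D + 3×E: volume 54, value 238
Best: $243.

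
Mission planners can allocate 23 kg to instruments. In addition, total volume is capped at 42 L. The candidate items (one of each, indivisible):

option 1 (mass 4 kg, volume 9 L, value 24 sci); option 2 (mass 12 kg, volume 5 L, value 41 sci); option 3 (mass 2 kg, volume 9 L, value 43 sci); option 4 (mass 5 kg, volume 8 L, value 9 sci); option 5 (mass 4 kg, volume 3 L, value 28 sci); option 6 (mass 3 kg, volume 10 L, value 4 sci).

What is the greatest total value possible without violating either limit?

Feasible sets respecting both limits:
- option 1+option 2+option 3+option 5: mass 22, volume 26, value 136
- option 2+option 3+option 4+option 5: mass 23, volume 25, value 121
- option 1+option 2+option 3+option 4: mass 23, volume 31, value 117
- option 2+option 3+option 5+option 6: mass 21, volume 27, value 116
Best: 136 sci.

136 sci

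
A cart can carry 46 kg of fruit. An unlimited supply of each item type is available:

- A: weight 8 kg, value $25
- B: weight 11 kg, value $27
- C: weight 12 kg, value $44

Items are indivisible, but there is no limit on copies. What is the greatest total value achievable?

Best value-per-unit is C at 44/12; filling with it alone gives 3×44 = 132.
Optimal mix: 1×A + 3×C → weight 44, value 157.

$157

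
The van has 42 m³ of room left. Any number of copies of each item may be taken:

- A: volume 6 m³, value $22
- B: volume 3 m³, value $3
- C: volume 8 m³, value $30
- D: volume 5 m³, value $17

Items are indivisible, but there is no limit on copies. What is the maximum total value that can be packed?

$156

Best value-per-unit is C at 30/8; filling with it alone gives 5×30 = 150.
Optimal mix: 3×A + 3×C → volume 42, value 156.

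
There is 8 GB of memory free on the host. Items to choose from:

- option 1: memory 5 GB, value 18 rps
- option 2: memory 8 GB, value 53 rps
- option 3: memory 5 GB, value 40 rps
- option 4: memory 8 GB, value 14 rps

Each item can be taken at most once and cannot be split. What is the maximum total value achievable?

53 rps

Check high-value combinations within 8 GB:
- option 2: memory 8, value 53
- option 3: memory 5, value 40
- option 1: memory 5, value 18
Best: 53 rps.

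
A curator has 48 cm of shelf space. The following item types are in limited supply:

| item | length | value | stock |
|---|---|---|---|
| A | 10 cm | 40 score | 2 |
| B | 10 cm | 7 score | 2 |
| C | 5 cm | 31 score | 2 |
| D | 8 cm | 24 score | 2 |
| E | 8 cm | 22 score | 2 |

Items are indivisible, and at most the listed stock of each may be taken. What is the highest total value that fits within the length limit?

Top feasible selections:
- 2×A + 2×C + 2×D: length 46, value 190
- 2×A + 2×C + 1×D + 1×E: length 46, value 188
- 2×A + 2×C + 2×E: length 46, value 186
- 2×A + 1×B + 2×C + 1×D: length 48, value 173
Best: 190 score.

190 score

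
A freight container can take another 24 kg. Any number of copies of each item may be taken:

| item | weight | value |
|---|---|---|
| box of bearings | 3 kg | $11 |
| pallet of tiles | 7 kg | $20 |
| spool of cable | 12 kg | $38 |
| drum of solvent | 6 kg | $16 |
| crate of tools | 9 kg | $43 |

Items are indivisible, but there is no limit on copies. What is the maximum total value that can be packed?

Best value-per-unit is crate of tools at 43/9; filling with it alone gives 2×43 = 86.
Optimal mix: 2×box of bearings + 2×crate of tools → weight 24, value 108.

$108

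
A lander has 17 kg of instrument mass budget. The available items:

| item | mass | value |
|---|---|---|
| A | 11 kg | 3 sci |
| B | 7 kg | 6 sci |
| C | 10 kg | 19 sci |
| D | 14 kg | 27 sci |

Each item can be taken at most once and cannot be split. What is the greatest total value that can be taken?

27 sci

Check high-value combinations within 17 kg:
- D: mass 14, value 27
- B+C: mass 7+10=17, value 6+19=25
- C: mass 10, value 19
- B: mass 7, value 6
- A: mass 11, value 3
Best: 27 sci.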